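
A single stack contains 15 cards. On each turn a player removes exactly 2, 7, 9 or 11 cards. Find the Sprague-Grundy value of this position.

3

Compute g(0), g(1), … for moves {2, 7, 9, 11}:
k:     0  1  2  3  4  5  6  7  8  9 10 11 12 13 14 15
g(k):  0  0  1  1  0  0  1  1  2  2  3  3  2  2  3  3
So g(15) = 3.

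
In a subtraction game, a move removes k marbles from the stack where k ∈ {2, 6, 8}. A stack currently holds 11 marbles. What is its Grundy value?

3

Grundy values for subtraction set {2, 6, 8}:
g(0) = mex{} = 0
g(1) = mex{} = 0
g(2) = mex{0} = 1
g(3) = mex{0} = 1
g(4) = mex{1} = 0
g(5) = mex{1} = 0
g(6) = mex{0} = 1
g(7) = mex{0} = 1
g(8) = mex{0,1} = 2
g(9) = mex{0,1} = 2
g(10) = mex{0,1,2} = 3
g(11) = mex{0,1,2} = 3
So g(11) = 3.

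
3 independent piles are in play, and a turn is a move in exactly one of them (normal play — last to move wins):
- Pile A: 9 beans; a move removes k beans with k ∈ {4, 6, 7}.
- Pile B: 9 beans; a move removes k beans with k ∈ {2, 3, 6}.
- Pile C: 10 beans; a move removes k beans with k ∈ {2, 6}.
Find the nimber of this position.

3

For pile A, compute g(0), g(1), … with moves {4, 6, 7}:
k:     0  1  2  3  4  5  6  7  8  9
g(k):  0  0  0  0  1  1  1  1  2  2
So g(9) = 2.
For pile B, compute g(0), g(1), … with moves {2, 3, 6}:
g(0) = mex{} = 0
g(1) = mex{} = 0
g(2) = mex{0} = 1
g(3) = mex{0} = 1
g(4) = mex{0,1} = 2
g(5) = mex{1} = 0
g(6) = mex{0,1,2} = 3
g(7) = mex{0,2} = 1
g(8) = mex{0,1,3} = 2
g(9) = mex{1,3} = 0
So g(9) = 0.
Build the Grundy sequence for pile C with g(k) = mex{g(k−s) : s ∈ {2, 6}, s ≤ k}:
k:     0  1  2  3  4  5  6  7  8  9 10
g(k):  0  0  1  1  0  0  1  1  0  0  1
So g(10) = 1.
By the Sprague-Grundy theorem, the Grundy value of a sum of independent games is the XOR of the component values.
Combined value = 2 XOR 0 XOR 1 = 3.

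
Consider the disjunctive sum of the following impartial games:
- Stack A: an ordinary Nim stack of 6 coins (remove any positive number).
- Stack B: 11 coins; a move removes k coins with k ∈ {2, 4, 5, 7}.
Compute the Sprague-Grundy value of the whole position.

Stack A is a plain Nim stack of size 6, so its Grundy value is 6.
Build the Grundy sequence for stack B with g(k) = mex{g(k−s) : s ∈ {2, 4, 5, 7}, s ≤ k}:
g(0) = mex{} = 0
g(1) = mex{} = 0
g(2) = mex{0} = 1
g(3) = mex{0} = 1
g(4) = mex{0,1} = 2
g(5) = mex{0,1} = 2
g(6) = mex{0,1,2} = 3
g(7) = mex{0,1,2} = 3
g(8) = mex{0,1,2,3} = 4
g(9) = mex{1,2,3} = 0
g(10) = mex{1,2,3,4} = 0
g(11) = mex{0,2,3} = 1
So g(11) = 1.
By the Sprague-Grundy theorem, the Grundy value of a sum of independent games is the XOR of the component values.
Combined value = 6 ⊕ 1 = 7.

7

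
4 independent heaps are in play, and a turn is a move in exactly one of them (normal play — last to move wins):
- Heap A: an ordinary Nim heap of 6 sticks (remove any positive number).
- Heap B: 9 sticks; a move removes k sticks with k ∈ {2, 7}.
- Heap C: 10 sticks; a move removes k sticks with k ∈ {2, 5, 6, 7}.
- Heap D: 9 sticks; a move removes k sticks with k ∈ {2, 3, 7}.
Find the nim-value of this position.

Heap A is a plain Nim heap of size 6, so its Grundy value is 6.
For heap B, compute g(0), g(1), … with moves {2, 7}:
g(0) = mex{} = 0
g(1) = mex{} = 0
g(2) = mex{0} = 1
g(3) = mex{0} = 1
g(4) = mex{1} = 0
g(5) = mex{1} = 0
g(6) = mex{0} = 1
g(7) = mex{0} = 1
g(8) = mex{0,1} = 2
g(9) = mex{1} = 0
So g(9) = 0.
Build the Grundy sequence for heap C with g(k) = mex{g(k−s) : s ∈ {2, 5, 6, 7}, s ≤ k}:
g(0) = mex{} = 0
g(1) = mex{} = 0
g(2) = mex{0} = 1
g(3) = mex{0} = 1
g(4) = mex{1} = 0
g(5) = mex{0,1} = 2
g(6) = mex{0} = 1
g(7) = mex{0,1,2} = 3
g(8) = mex{0,1} = 2
g(9) = mex{0,1,3} = 2
g(10) = mex{0,1,2} = 3
So g(10) = 3.
Build the Grundy sequence for heap D with g(k) = mex{g(k−s) : s ∈ {2, 3, 7}, s ≤ k}:
g(0) = mex{} = 0
g(1) = mex{} = 0
g(2) = mex{0} = 1
g(3) = mex{0} = 1
g(4) = mex{0,1} = 2
g(5) = mex{1} = 0
g(6) = mex{1,2} = 0
g(7) = mex{0,2} = 1
g(8) = mex{0} = 1
g(9) = mex{0,1} = 2
So g(9) = 2.
The value of a disjunctive sum is the nim-sum of the parts.
Combined value = 6 XOR 0 XOR 3 XOR 2 = 7.

7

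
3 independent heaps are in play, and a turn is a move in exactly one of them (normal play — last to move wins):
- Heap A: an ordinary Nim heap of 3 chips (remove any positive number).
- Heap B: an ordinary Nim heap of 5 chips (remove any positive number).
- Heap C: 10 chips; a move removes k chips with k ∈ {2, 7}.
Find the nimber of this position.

6

Heap A is a plain Nim heap of size 3, so its Grundy value is 3.
Heap B is a plain Nim heap of size 5, so its Grundy value is 5.
For heap C, compute g(0), g(1), … with moves {2, 7}:
g(0) = mex{} = 0
g(1) = mex{} = 0
g(2) = mex{0} = 1
g(3) = mex{0} = 1
g(4) = mex{1} = 0
g(5) = mex{1} = 0
g(6) = mex{0} = 1
g(7) = mex{0} = 1
g(8) = mex{0,1} = 2
g(9) = mex{1} = 0
g(10) = mex{1,2} = 0
So g(10) = 0.
By the Sprague-Grundy theorem, the Grundy value of a sum of independent games is the XOR of the component values.
Combined value = 3 ⊕ 5 ⊕ 0 = 6.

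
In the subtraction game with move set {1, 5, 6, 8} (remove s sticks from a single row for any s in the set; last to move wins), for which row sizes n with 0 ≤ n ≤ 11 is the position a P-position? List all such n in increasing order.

Compute g(0), g(1), … for moves {1, 5, 6, 8}:
g(0) = mex{} = 0
g(1) = mex{0} = 1
g(2) = mex{1} = 0
g(3) = mex{0} = 1
g(4) = mex{1} = 0
g(5) = mex{0} = 1
g(6) = mex{0,1} = 2
g(7) = mex{0,1,2} = 3
g(8) = mex{0,1,3} = 2
g(9) = mex{0,1,2} = 3
g(10) = mex{0,1,3} = 2
g(11) = mex{1,2} = 0
The P-positions (g = 0) in 0..11 are 0, 2, 4, 11.

0, 2, 4, 11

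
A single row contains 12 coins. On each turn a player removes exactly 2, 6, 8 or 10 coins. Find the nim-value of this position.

2

Compute g(0), g(1), … for moves {2, 6, 8, 10}:
g(0) = mex{} = 0
g(1) = mex{} = 0
g(2) = mex{0} = 1
g(3) = mex{0} = 1
g(4) = mex{1} = 0
g(5) = mex{1} = 0
g(6) = mex{0} = 1
g(7) = mex{0} = 1
g(8) = mex{0,1} = 2
g(9) = mex{0,1} = 2
g(10) = mex{0,1,2} = 3
g(11) = mex{0,1,2} = 3
g(12) = mex{0,1,3} = 2
So g(12) = 2.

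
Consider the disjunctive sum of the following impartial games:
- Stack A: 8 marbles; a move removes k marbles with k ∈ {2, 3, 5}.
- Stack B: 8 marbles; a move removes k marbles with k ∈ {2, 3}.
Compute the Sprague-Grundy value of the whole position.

1

Grundy values for stack A (subtraction set {2, 3, 5}):
k:     0  1  2  3  4  5  6  7  8
g(k):  0  0  1  1  2  2  3  0  0
So g(8) = 0.
For stack B, compute g(0), g(1), … with moves {2, 3}:
g(0) = mex{} = 0
g(1) = mex{} = 0
g(2) = mex{0} = 1
g(3) = mex{0} = 1
g(4) = mex{0,1} = 2
g(5) = mex{1} = 0
g(6) = mex{1,2} = 0
g(7) = mex{0,2} = 1
g(8) = mex{0} = 1
So g(8) = 1.
By the Sprague-Grundy theorem, the Grundy value of a sum of independent games is the XOR of the component values.
Combined value = 0 XOR 1 = 1.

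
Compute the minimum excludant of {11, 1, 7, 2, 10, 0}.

The values 0, 1, 2 are all present; 3 is the first non-negative integer missing from the set.

3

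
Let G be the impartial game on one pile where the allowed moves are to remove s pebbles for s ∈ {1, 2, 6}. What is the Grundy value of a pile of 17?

0

Compute g(0), g(1), … for moves {1, 2, 6}:
k:     0  1  2  3  4  5  6  7  8  9 10 11 12 13 14 15 16 17
g(k):  0  1  2  0  1  2  3  0  1  2  0  1  2  3  0  1  2  0
So g(17) = 0.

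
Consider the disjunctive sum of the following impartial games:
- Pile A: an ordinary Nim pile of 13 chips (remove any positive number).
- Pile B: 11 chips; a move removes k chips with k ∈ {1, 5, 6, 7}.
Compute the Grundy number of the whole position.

Pile A is a plain Nim pile of size 13, so its Grundy value is 13.
For pile B, compute g(0), g(1), … with moves {1, 5, 6, 7}:
k:     0  1  2  3  4  5  6  7  8  9 10 11
g(k):  0  1  0  1  0  1  2  3  2  3  2  3
So g(11) = 3.
By the Sprague-Grundy theorem, the Grundy value of a sum of independent games is the XOR of the component values.
Combined value = 13 XOR 3 = 14.

14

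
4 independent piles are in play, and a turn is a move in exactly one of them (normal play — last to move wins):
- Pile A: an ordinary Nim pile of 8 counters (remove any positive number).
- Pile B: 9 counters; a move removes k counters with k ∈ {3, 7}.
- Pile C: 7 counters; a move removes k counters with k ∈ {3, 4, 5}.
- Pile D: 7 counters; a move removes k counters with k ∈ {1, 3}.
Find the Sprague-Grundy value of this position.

10

Pile A is a plain Nim pile of size 8, so its Grundy value is 8.
For pile B, compute g(0), g(1), … with moves {3, 7}:
k:     0  1  2  3  4  5  6  7  8  9
g(k):  0  0  0  1  1  1  0  2  2  1
So g(9) = 1.
Grundy values for pile C (subtraction set {3, 4, 5}):
g(0) = mex{} = 0
g(1) = mex{} = 0
g(2) = mex{} = 0
g(3) = mex{0} = 1
g(4) = mex{0} = 1
g(5) = mex{0} = 1
g(6) = mex{0,1} = 2
g(7) = mex{0,1} = 2
So g(7) = 2.
For pile D, compute g(0), g(1), … with moves {1, 3}:
g(0) = mex{} = 0
g(1) = mex{0} = 1
g(2) = mex{1} = 0
g(3) = mex{0} = 1
g(4) = mex{1} = 0
g(5) = mex{0} = 1
g(6) = mex{1} = 0
g(7) = mex{0} = 1
So g(7) = 1.
The value of a disjunctive sum is the nim-sum of the parts.
Combined value = 8 XOR 1 XOR 2 XOR 1 = 10.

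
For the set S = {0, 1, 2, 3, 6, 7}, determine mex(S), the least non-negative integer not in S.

4

The values 0, 1, 2, 3 are all present; 4 is the first non-negative integer missing from the set.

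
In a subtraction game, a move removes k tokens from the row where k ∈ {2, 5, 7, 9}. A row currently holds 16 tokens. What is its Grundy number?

Compute g(0), g(1), … for moves {2, 5, 7, 9}:
k:     0  1  2  3  4  5  6  7  8  9 10 11 12 13 14 15 16
g(k):  0  0  1  1  0  2  1  3  2  2  3  3  0  4  1  0  0
So g(16) = 0.

0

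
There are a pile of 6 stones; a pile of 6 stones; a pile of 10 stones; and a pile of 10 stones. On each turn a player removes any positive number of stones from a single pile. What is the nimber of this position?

Write each in binary and XOR column by column:
  0110  (6)
  0110  (6)
  1010  (10)
  1010  (10)
  ----
  0000  (0)

0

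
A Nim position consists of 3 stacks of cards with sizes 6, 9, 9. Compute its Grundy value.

Bitwise XOR of the heap sizes:
  0110  (6)
  1001  (9)
  1001  (9)
  ----
  0110  (6)

6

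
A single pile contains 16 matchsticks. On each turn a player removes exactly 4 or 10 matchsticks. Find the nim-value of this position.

0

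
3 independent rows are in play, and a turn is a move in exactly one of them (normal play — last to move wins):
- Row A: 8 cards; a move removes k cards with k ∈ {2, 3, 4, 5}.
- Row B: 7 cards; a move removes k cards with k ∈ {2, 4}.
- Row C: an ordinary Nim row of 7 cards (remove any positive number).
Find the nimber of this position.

7

Build the Grundy sequence for row A with g(k) = mex{g(k−s) : s ∈ {2, 3, 4, 5}, s ≤ k}:
k:     0  1  2  3  4  5  6  7  8
g(k):  0  0  1  1  2  2  3  0  0
So g(8) = 0.
Build the Grundy sequence for row B with g(k) = mex{g(k−s) : s ∈ {2, 4}, s ≤ k}:
k:     0  1  2  3  4  5  6  7
g(k):  0  0  1  1  2  2  0  0
So g(7) = 0.
Row C is a plain Nim row of size 7, so its Grundy value is 7.
By the Sprague-Grundy theorem, the Grundy value of a sum of independent games is the XOR of the component values.
Combined value = 0 ⊕ 0 ⊕ 7 = 7.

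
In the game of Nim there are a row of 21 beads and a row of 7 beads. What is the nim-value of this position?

Write each in binary and XOR column by column:
  10101  (21)
  00111  (7)
  -----
  10010  (18)

18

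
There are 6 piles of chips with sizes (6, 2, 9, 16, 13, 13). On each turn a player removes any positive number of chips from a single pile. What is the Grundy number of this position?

29

Compute the nim-sum pairwise:
6 ⊕ 2 = 4
4 ⊕ 9 = 13
13 ⊕ 16 = 29
29 ⊕ 13 = 16
16 ⊕ 13 = 29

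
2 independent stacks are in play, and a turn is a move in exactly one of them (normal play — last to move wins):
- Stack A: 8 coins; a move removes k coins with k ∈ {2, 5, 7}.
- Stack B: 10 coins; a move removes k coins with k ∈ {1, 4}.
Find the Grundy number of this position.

Grundy values for stack A (subtraction set {2, 5, 7}):
k:     0  1  2  3  4  5  6  7  8
g(k):  0  0  1  1  0  2  1  3  2
So g(8) = 2.
Build the Grundy sequence for stack B with g(k) = mex{g(k−s) : s ∈ {1, 4}, s ≤ k}:
g(0) = mex{} = 0
g(1) = mex{0} = 1
g(2) = mex{1} = 0
g(3) = mex{0} = 1
g(4) = mex{0,1} = 2
g(5) = mex{1,2} = 0
g(6) = mex{0} = 1
g(7) = mex{1} = 0
g(8) = mex{0,2} = 1
g(9) = mex{0,1} = 2
g(10) = mex{1,2} = 0
So g(10) = 0.
By the Sprague-Grundy theorem, the Grundy value of a sum of independent games is the XOR of the component values.
Combined value = 2 ⊕ 0 = 2.

2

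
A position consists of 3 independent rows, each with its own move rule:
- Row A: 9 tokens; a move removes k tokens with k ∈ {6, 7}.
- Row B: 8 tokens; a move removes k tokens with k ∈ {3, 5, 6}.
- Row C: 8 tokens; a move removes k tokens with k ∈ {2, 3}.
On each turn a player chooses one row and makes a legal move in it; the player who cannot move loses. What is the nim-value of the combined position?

2

Build the Grundy sequence for row A with g(k) = mex{g(k−s) : s ∈ {6, 7}, s ≤ k}:
k:     0  1  2  3  4  5  6  7  8  9
g(k):  0  0  0  0  0  0  1  1  1  1
So g(9) = 1.
Grundy values for row B (subtraction set {3, 5, 6}):
g(0) = mex{} = 0
g(1) = mex{} = 0
g(2) = mex{} = 0
g(3) = mex{0} = 1
g(4) = mex{0} = 1
g(5) = mex{0} = 1
g(6) = mex{0,1} = 2
g(7) = mex{0,1} = 2
g(8) = mex{0,1} = 2
So g(8) = 2.
Grundy values for row C (subtraction set {2, 3}):
g(0) = mex{} = 0
g(1) = mex{} = 0
g(2) = mex{0} = 1
g(3) = mex{0} = 1
g(4) = mex{0,1} = 2
g(5) = mex{1} = 0
g(6) = mex{1,2} = 0
g(7) = mex{0,2} = 1
g(8) = mex{0} = 1
So g(8) = 1.
By the Sprague-Grundy theorem, the Grundy value of a sum of independent games is the XOR of the component values.
Combined value = 1 XOR 2 XOR 1 = 2.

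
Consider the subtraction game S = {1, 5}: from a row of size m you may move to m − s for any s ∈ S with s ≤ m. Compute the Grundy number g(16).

Build the Grundy sequence with g(k) = mex{g(k−s) : s ∈ {1, 5}, s ≤ k}:
k:     0  1  2  3  4  5  6  7  8  9 10 11 12 13 14 15 16
g(k):  0  1  0  1  0  1  0  1  0  1  0  1  0  1  0  1  0
So g(16) = 0.

0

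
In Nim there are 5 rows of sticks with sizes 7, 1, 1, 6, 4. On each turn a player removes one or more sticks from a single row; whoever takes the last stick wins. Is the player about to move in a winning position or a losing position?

Winning position

Nim-sum: 7 ^ 1 ^ 1 ^ 6 ^ 4 = 5.
The nim-sum is 5 ≠ 0, so this is an N-position: the player to move can win.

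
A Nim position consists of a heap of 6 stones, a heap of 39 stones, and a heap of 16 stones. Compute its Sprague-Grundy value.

Bitwise XOR of the heap sizes:
  000110  (6)
  100111  (39)
  010000  (16)
  ------
  110001  (49)

49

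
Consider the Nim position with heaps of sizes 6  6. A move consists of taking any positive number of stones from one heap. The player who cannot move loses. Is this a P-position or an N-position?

P-position

Nim-sum: 6 XOR 6 = 0.
The nim-sum is 0, so this is a P-position: the player to move is in a losing position under optimal play.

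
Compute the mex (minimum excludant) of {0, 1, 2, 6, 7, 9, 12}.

The values 0, 1, 2 are all present; 3 is the first non-negative integer missing from the set.

3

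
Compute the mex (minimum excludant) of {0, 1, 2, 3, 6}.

The values 0, 1, 2, 3 are all present; 4 is the first non-negative integer missing from the set.

4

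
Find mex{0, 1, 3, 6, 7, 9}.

2

The values 0, 1 are all present; 2 is the first non-negative integer missing from the set.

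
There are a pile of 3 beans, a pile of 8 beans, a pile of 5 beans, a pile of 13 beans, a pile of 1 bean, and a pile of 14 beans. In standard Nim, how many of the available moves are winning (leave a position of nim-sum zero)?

Nim-sum: 3 ⊕ 8 ⊕ 5 ⊕ 13 ⊕ 1 ⊕ 14 = 12.
The overall nim-sum is X = 12. A pile of size p has a winning move iff p XOR X < p (reduce it to p XOR X).
  3: 3 XOR 12 = 15 ≥ 3 — no move.
  8: 8 XOR 12 = 4 < 8 — winning move (to 4).
  5: 5 XOR 12 = 9 ≥ 5 — no move.
  13: 13 XOR 12 = 1 < 13 — winning move (to 1).
  1: 1 XOR 12 = 13 ≥ 1 — no move.
  14: 14 XOR 12 = 2 < 14 — winning move (to 2).
That gives 3 winning moves.

3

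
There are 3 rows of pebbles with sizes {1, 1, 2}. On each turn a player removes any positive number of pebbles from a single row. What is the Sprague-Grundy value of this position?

Compute the nim-sum pairwise:
1 ⊕ 1 = 0
0 ⊕ 2 = 2

2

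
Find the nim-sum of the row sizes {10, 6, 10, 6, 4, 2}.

6

In binary:
  1010  (10)
  0110  (6)
  1010  (10)
  0110  (6)
  0100  (4)
  0010  (2)
  ----
  0110  (6)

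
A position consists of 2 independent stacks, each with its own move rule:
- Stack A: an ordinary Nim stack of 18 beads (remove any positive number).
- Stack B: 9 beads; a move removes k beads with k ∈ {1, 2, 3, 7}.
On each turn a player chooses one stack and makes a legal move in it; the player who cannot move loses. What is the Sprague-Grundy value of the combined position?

Stack A is a plain Nim stack of size 18, so its Grundy value is 18.
Grundy values for stack B (subtraction set {1, 2, 3, 7}):
g(0) = mex{} = 0
g(1) = mex{0} = 1
g(2) = mex{0,1} = 2
g(3) = mex{0,1,2} = 3
g(4) = mex{1,2,3} = 0
g(5) = mex{0,2,3} = 1
g(6) = mex{0,1,3} = 2
g(7) = mex{0,1,2} = 3
g(8) = mex{1,2,3} = 0
g(9) = mex{0,2,3} = 1
So g(9) = 1.
The value of a disjunctive sum is the nim-sum of the parts.
Combined value = 18 XOR 1 = 19.

19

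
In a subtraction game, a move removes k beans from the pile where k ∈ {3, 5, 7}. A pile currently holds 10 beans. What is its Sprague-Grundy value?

Grundy values for subtraction set {3, 5, 7}:
k:     0  1  2  3  4  5  6  7  8  9 10
g(k):  0  0  0  1  1  1  2  2  2  3  0
So g(10) = 0.

0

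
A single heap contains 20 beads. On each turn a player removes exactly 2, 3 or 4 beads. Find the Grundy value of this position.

Grundy values for subtraction set {2, 3, 4}:
k:     0  1  2  3  4  5  6  7  8  9 10 11 12 13 14 15 16 17 18 19 20
g(k):  0  0  1  1  2  2  0  0  1  1  2  2  0  0  1  1  2  2  0  0  1
So g(20) = 1.

1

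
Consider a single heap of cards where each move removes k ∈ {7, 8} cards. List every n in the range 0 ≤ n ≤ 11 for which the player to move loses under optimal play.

0, 1, 2, 3, 4, 5, 6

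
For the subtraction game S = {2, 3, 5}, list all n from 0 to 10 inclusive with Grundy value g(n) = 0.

0, 1, 7, 8

Grundy values for subtraction set {2, 3, 5}:
k:     0  1  2  3  4  5  6  7  8  9 10
g(k):  0  0  1  1  2  2  3  0  0  1  1
The P-positions (g = 0) in 0..10 are 0, 1, 7, 8.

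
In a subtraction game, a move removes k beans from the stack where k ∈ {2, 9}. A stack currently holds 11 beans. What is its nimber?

Build the Grundy sequence with g(k) = mex{g(k−s) : s ∈ {2, 9}, s ≤ k}:
g(0) = mex{} = 0
g(1) = mex{} = 0
g(2) = mex{0} = 1
g(3) = mex{0} = 1
g(4) = mex{1} = 0
g(5) = mex{1} = 0
g(6) = mex{0} = 1
g(7) = mex{0} = 1
g(8) = mex{1} = 0
g(9) = mex{0,1} = 2
g(10) = mex{0} = 1
g(11) = mex{1,2} = 0
So g(11) = 0.

0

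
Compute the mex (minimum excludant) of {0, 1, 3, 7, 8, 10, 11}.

The values 0, 1 are all present; 2 is the first non-negative integer missing from the set.

2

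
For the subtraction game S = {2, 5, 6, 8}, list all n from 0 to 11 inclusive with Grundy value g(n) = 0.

Build the Grundy sequence with g(k) = mex{g(k−s) : s ∈ {2, 5, 6, 8}, s ≤ k}:
g(0) = mex{} = 0
g(1) = mex{} = 0
g(2) = mex{0} = 1
g(3) = mex{0} = 1
g(4) = mex{1} = 0
g(5) = mex{0,1} = 2
g(6) = mex{0} = 1
g(7) = mex{0,1,2} = 3
g(8) = mex{0,1} = 2
g(9) = mex{0,1,3} = 2
g(10) = mex{0,1,2} = 3
g(11) = mex{1,2} = 0
The P-positions (g = 0) in 0..11 are 0, 1, 4, 11.

0, 1, 4, 11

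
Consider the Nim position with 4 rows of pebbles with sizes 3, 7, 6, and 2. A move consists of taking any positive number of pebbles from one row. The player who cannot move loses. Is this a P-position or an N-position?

P-position

Compute the nim-sum pairwise:
3 ⊕ 7 = 4
4 ⊕ 6 = 2
2 ⊕ 2 = 0
The nim-sum is 0, so this is a P-position: the player to move is in a losing position under optimal play.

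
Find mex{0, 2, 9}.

1

0 is in the set but 1 is not, so the mex is 1.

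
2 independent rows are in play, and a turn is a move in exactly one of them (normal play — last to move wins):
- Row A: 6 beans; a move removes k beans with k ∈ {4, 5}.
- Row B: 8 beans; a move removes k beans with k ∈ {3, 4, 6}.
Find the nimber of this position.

3

For row A, compute g(0), g(1), … with moves {4, 5}:
k:     0  1  2  3  4  5  6
g(k):  0  0  0  0  1  1  1
So g(6) = 1.
For row B, compute g(0), g(1), … with moves {3, 4, 6}:
k:     0  1  2  3  4  5  6  7  8
g(k):  0  0  0  1  1  1  2  2  2
So g(8) = 2.
The value of a disjunctive sum is the nim-sum of the parts.
Combined value = 1 ⊕ 2 = 3.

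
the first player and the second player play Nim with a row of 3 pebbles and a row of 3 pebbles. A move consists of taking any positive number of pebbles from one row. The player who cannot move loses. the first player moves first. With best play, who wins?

the second player wins

Nim-sum: 3 ⊕ 3 = 0.
The nim-sum is 0, so this is a P-position: the player to move is in a losing position under optimal play; the first player is about to move from it and so loses — the second player wins.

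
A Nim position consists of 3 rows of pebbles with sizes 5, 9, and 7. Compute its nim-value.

11

Compute the nim-sum pairwise:
5 ^ 9 = 12
12 ^ 7 = 11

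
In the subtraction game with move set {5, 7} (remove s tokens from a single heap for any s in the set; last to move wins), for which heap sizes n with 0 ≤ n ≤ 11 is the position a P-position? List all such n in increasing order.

0, 1, 2, 3, 4

Build the Grundy sequence with g(k) = mex{g(k−s) : s ∈ {5, 7}, s ≤ k}:
g(0) = mex{} = 0
g(1) = mex{} = 0
g(2) = mex{} = 0
g(3) = mex{} = 0
g(4) = mex{} = 0
g(5) = mex{0} = 1
g(6) = mex{0} = 1
g(7) = mex{0} = 1
g(8) = mex{0} = 1
g(9) = mex{0} = 1
g(10) = mex{0,1} = 2
g(11) = mex{0,1} = 2
The P-positions (g = 0) in 0..11 are 0, 1, 2, 3, 4.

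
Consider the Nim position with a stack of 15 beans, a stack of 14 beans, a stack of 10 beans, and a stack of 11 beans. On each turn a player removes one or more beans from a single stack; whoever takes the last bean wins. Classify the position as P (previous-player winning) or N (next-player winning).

P-position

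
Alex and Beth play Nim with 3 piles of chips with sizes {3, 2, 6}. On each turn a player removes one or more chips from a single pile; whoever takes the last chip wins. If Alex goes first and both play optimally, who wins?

Alex wins

In binary:
  011  (3)
  010  (2)
  110  (6)
  ---
  111  (7)
The nim-sum is 7 ≠ 0, so this is an N-position: the player to move can win; Alex has a winning move.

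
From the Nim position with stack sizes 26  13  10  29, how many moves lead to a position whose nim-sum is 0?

In binary:
  11010  (26)
  01101  (13)
  01010  (10)
  11101  (29)
  -----
  00000  (0)
The nim-sum is already 0, so every move leaves a nonzero nim-sum — there are no winning moves.

0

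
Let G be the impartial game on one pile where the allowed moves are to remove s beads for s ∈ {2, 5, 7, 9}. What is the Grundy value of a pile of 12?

Build the Grundy sequence with g(k) = mex{g(k−s) : s ∈ {2, 5, 7, 9}, s ≤ k}:
g(0) = mex{} = 0
g(1) = mex{} = 0
g(2) = mex{0} = 1
g(3) = mex{0} = 1
g(4) = mex{1} = 0
g(5) = mex{0,1} = 2
g(6) = mex{0} = 1
g(7) = mex{0,1,2} = 3
g(8) = mex{0,1} = 2
g(9) = mex{0,1,3} = 2
g(10) = mex{0,1,2} = 3
g(11) = mex{0,1,2} = 3
g(12) = mex{1,2,3} = 0
So g(12) = 0.

0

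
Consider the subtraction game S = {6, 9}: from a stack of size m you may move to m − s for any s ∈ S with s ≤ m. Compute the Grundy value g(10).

Grundy values for subtraction set {6, 9}:
g(0) = mex{} = 0
g(1) = mex{} = 0
g(2) = mex{} = 0
g(3) = mex{} = 0
g(4) = mex{} = 0
g(5) = mex{} = 0
g(6) = mex{0} = 1
g(7) = mex{0} = 1
g(8) = mex{0} = 1
g(9) = mex{0} = 1
g(10) = mex{0} = 1
So g(10) = 1.

1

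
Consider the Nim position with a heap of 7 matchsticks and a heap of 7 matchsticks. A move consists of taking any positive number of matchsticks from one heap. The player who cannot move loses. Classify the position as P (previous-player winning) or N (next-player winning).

Nim-sum: 7 ^ 7 = 0.
The nim-sum is 0, so this is a P-position: the player to move is in a losing position under optimal play.

P-position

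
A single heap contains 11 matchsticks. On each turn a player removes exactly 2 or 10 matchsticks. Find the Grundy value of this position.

Build the Grundy sequence with g(k) = mex{g(k−s) : s ∈ {2, 10}, s ≤ k}:
g(0) = mex{} = 0
g(1) = mex{} = 0
g(2) = mex{0} = 1
g(3) = mex{0} = 1
g(4) = mex{1} = 0
g(5) = mex{1} = 0
g(6) = mex{0} = 1
g(7) = mex{0} = 1
g(8) = mex{1} = 0
g(9) = mex{1} = 0
g(10) = mex{0} = 1
g(11) = mex{0} = 1
So g(11) = 1.

1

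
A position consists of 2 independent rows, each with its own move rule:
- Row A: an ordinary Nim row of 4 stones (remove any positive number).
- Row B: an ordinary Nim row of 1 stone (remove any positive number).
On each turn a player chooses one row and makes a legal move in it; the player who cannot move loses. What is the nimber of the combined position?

5

Row A is a plain Nim row of size 4, so its Grundy value is 4.
Row B is a plain Nim row of size 1, so its Grundy value is 1.
The value of a disjunctive sum is the nim-sum of the parts.
Combined value = 4 XOR 1 = 5.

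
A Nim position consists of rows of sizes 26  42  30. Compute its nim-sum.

46

Write each in binary and XOR column by column:
  011010  (26)
  101010  (42)
  011110  (30)
  ------
  101110  (46)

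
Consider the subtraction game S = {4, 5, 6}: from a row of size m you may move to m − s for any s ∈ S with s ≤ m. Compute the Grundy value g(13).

0

Grundy values for subtraction set {4, 5, 6}:
k:     0  1  2  3  4  5  6  7  8  9 10 11 12 13
g(k):  0  0  0  0  1  1  1  1  2  2  0  0  0  0
So g(13) = 0.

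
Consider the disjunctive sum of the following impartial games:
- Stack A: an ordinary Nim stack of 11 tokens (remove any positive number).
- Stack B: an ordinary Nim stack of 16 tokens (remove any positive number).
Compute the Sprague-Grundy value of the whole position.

27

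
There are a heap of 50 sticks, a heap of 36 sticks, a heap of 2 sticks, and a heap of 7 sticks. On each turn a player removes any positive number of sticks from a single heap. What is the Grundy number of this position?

19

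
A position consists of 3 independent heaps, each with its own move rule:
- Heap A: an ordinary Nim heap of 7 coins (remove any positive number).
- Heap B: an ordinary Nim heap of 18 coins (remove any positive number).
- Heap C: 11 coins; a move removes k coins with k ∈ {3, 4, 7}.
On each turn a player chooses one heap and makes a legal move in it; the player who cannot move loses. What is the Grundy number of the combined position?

21

Heap A is a plain Nim heap of size 7, so its Grundy value is 7.
Heap B is a plain Nim heap of size 18, so its Grundy value is 18.
Grundy values for heap C (subtraction set {3, 4, 7}):
g(0) = mex{} = 0
g(1) = mex{} = 0
g(2) = mex{} = 0
g(3) = mex{0} = 1
g(4) = mex{0} = 1
g(5) = mex{0} = 1
g(6) = mex{0,1} = 2
g(7) = mex{0,1} = 2
g(8) = mex{0,1} = 2
g(9) = mex{0,1,2} = 3
g(10) = mex{1,2} = 0
g(11) = mex{1,2} = 0
So g(11) = 0.
By the Sprague-Grundy theorem, the Grundy value of a sum of independent games is the XOR of the component values.
Combined value = 7 ⊕ 18 ⊕ 0 = 21.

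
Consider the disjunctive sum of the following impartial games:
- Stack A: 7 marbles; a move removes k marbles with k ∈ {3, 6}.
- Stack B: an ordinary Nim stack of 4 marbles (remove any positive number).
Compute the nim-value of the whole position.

6

Build the Grundy sequence for stack A with g(k) = mex{g(k−s) : s ∈ {3, 6}, s ≤ k}:
g(0) = mex{} = 0
g(1) = mex{} = 0
g(2) = mex{} = 0
g(3) = mex{0} = 1
g(4) = mex{0} = 1
g(5) = mex{0} = 1
g(6) = mex{0,1} = 2
g(7) = mex{0,1} = 2
So g(7) = 2.
Stack B is a plain Nim stack of size 4, so its Grundy value is 4.
By the Sprague-Grundy theorem, the Grundy value of a sum of independent games is the XOR of the component values.
Combined value = 2 ⊕ 4 = 6.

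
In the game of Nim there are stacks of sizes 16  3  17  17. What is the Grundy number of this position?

Compute the nim-sum pairwise:
16 ^ 3 = 19
19 ^ 17 = 2
2 ^ 17 = 19

19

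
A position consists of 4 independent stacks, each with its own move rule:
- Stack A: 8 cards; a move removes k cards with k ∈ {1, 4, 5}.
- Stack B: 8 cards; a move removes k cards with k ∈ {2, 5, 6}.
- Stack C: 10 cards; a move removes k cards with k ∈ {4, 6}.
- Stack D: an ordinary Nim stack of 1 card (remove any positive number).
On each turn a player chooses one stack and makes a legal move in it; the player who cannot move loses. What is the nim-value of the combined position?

Build the Grundy sequence for stack A with g(k) = mex{g(k−s) : s ∈ {1, 4, 5}, s ≤ k}:
g(0) = mex{} = 0
g(1) = mex{0} = 1
g(2) = mex{1} = 0
g(3) = mex{0} = 1
g(4) = mex{0,1} = 2
g(5) = mex{0,1,2} = 3
g(6) = mex{0,1,3} = 2
g(7) = mex{0,1,2} = 3
g(8) = mex{1,2,3} = 0
So g(8) = 0.
Grundy values for stack B (subtraction set {2, 5, 6}):
g(0) = mex{} = 0
g(1) = mex{} = 0
g(2) = mex{0} = 1
g(3) = mex{0} = 1
g(4) = mex{1} = 0
g(5) = mex{0,1} = 2
g(6) = mex{0} = 1
g(7) = mex{0,1,2} = 3
g(8) = mex{1} = 0
So g(8) = 0.
For stack C, compute g(0), g(1), … with moves {4, 6}:
k:     0  1  2  3  4  5  6  7  8  9 10
g(k):  0  0  0  0  1  1  1  1  2  2  0
So g(10) = 0.
Stack D is a plain Nim stack of size 1, so its Grundy value is 1.
By the Sprague-Grundy theorem, the Grundy value of a sum of independent games is the XOR of the component values.
Combined value = 0 ⊕ 0 ⊕ 0 ⊕ 1 = 1.

1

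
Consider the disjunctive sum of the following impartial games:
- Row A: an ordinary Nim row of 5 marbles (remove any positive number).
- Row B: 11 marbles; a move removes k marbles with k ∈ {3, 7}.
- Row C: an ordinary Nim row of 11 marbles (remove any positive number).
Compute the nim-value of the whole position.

Row A is a plain Nim row of size 5, so its Grundy value is 5.
For row B, compute g(0), g(1), … with moves {3, 7}:
g(0) = mex{} = 0
g(1) = mex{} = 0
g(2) = mex{} = 0
g(3) = mex{0} = 1
g(4) = mex{0} = 1
g(5) = mex{0} = 1
g(6) = mex{1} = 0
g(7) = mex{0,1} = 2
g(8) = mex{0,1} = 2
g(9) = mex{0} = 1
g(10) = mex{1,2} = 0
g(11) = mex{1,2} = 0
So g(11) = 0.
Row C is a plain Nim row of size 11, so its Grundy value is 11.
The value of a disjunctive sum is the nim-sum of the parts.
Combined value = 5 ⊕ 0 ⊕ 11 = 14.

14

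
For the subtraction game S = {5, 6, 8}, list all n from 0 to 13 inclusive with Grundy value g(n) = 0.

Grundy values for subtraction set {5, 6, 8}:
k:     0  1  2  3  4  5  6  7  8  9 10 11 12 13
g(k):  0  0  0  0  0  1  1  1  1  1  2  2  2  0
The P-positions (g = 0) in 0..13 are 0, 1, 2, 3, 4, 13.

0, 1, 2, 3, 4, 13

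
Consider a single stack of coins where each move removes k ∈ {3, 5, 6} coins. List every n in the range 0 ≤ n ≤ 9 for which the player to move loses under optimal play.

0, 1, 2, 9

Build the Grundy sequence with g(k) = mex{g(k−s) : s ∈ {3, 5, 6}, s ≤ k}:
k:     0  1  2  3  4  5  6  7  8  9
g(k):  0  0  0  1  1  1  2  2  2  0
The P-positions (g = 0) in 0..9 are 0, 1, 2, 9.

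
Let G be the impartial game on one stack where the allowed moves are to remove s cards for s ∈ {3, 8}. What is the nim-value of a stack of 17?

Grundy values for subtraction set {3, 8}:
k:     0  1  2  3  4  5  6  7  8  9 10 11 12 13 14 15 16 17
g(k):  0  0  0  1  1  1  0  0  2  1  1  0  0  0  1  1  1  0
So g(17) = 0.

0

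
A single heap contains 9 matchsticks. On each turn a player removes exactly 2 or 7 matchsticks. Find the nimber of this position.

0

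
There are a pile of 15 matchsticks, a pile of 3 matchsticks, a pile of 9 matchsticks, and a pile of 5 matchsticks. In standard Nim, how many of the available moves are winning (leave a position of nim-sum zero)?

Nim-sum: 15 ^ 3 ^ 9 ^ 5 = 0.
The nim-sum is already 0, so every move leaves a nonzero nim-sum — there are no winning moves.

0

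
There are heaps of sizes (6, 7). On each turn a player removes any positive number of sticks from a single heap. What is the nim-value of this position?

Nim-sum: 6 ⊕ 7 = 1.

1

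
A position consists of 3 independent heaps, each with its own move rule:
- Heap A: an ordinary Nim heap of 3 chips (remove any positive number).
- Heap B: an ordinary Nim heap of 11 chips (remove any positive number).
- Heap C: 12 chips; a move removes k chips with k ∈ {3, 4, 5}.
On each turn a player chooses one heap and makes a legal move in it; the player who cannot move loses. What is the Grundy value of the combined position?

9

Heap A is a plain Nim heap of size 3, so its Grundy value is 3.
Heap B is a plain Nim heap of size 11, so its Grundy value is 11.
For heap C, compute g(0), g(1), … with moves {3, 4, 5}:
k:     0  1  2  3  4  5  6  7  8  9 10 11 12
g(k):  0  0  0  1  1  1  2  2  0  0  0  1  1
So g(12) = 1.
By the Sprague-Grundy theorem, the Grundy value of a sum of independent games is the XOR of the component values.
Combined value = 3 ⊕ 11 ⊕ 1 = 9.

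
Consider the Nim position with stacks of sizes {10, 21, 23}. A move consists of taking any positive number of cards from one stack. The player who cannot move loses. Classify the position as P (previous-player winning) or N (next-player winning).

Nim-sum: 10 ^ 21 ^ 23 = 8.
The nim-sum is 8 ≠ 0, so this is an N-position: the player to move can win.

N-position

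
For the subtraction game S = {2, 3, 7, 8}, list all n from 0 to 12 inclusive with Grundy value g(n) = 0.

0, 1, 5, 6, 10, 11

Compute g(0), g(1), … for moves {2, 3, 7, 8}:
k:     0  1  2  3  4  5  6  7  8  9 10 11 12
g(k):  0  0  1  1  2  0  0  1  1  2  0  0  1
The P-positions (g = 0) in 0..12 are 0, 1, 5, 6, 10, 11.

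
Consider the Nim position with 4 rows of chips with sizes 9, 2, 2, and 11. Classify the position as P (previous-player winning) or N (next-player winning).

N-position

Bitwise XOR of the heap sizes:
  1001  (9)
  0010  (2)
  0010  (2)
  1011  (11)
  ----
  0010  (2)
The nim-sum is 2 ≠ 0, so this is an N-position: the player to move can win.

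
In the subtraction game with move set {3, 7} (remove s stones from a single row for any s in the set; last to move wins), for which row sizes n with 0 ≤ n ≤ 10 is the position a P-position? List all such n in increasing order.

Build the Grundy sequence with g(k) = mex{g(k−s) : s ∈ {3, 7}, s ≤ k}:
g(0) = mex{} = 0
g(1) = mex{} = 0
g(2) = mex{} = 0
g(3) = mex{0} = 1
g(4) = mex{0} = 1
g(5) = mex{0} = 1
g(6) = mex{1} = 0
g(7) = mex{0,1} = 2
g(8) = mex{0,1} = 2
g(9) = mex{0} = 1
g(10) = mex{1,2} = 0
The P-positions (g = 0) in 0..10 are 0, 1, 2, 6, 10.

0, 1, 2, 6, 10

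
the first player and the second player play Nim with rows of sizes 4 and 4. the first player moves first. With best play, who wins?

the second player wins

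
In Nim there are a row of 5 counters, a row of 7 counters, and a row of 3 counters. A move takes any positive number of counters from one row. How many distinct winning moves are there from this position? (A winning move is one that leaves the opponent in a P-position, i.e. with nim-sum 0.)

3

In binary:
  101  (5)
  111  (7)
  011  (3)
  ---
  001  (1)
The overall nim-sum is X = 1. A row of size p has a winning move iff p XOR X < p (reduce it to p XOR X).
  5: 5 XOR 1 = 4 < 5 — winning move (to 4).
  7: 7 XOR 1 = 6 < 7 — winning move (to 6).
  3: 3 XOR 1 = 2 < 3 — winning move (to 2).
That gives 3 winning moves.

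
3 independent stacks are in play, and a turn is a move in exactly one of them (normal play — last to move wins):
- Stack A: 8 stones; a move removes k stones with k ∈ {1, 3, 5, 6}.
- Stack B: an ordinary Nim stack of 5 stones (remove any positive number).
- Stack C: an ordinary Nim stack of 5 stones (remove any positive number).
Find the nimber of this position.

Build the Grundy sequence for stack A with g(k) = mex{g(k−s) : s ∈ {1, 3, 5, 6}, s ≤ k}:
g(0) = mex{} = 0
g(1) = mex{0} = 1
g(2) = mex{1} = 0
g(3) = mex{0} = 1
g(4) = mex{1} = 0
g(5) = mex{0} = 1
g(6) = mex{0,1} = 2
g(7) = mex{0,1,2} = 3
g(8) = mex{0,1,3} = 2
So g(8) = 2.
Stack B is a plain Nim stack of size 5, so its Grundy value is 5.
Stack C is a plain Nim stack of size 5, so its Grundy value is 5.
By the Sprague-Grundy theorem, the Grundy value of a sum of independent games is the XOR of the component values.
Combined value = 2 ⊕ 5 ⊕ 5 = 2.

2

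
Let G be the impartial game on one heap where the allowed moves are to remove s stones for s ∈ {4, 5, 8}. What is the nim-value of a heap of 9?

2

Grundy values for subtraction set {4, 5, 8}:
k:     0  1  2  3  4  5  6  7  8  9
g(k):  0  0  0  0  1  1  1  1  2  2
So g(9) = 2.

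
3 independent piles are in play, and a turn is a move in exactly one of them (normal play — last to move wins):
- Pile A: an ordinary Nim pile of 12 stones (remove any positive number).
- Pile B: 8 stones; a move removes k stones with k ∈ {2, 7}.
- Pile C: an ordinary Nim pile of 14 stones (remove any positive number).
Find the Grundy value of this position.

0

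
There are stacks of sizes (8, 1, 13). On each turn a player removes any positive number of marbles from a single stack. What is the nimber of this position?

4

Compute the nim-sum pairwise:
8 XOR 1 = 9
9 XOR 13 = 4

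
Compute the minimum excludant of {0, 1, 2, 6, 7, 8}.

3

The values 0, 1, 2 are all present; 3 is the first non-negative integer missing from the set.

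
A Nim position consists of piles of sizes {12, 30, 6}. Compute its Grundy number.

20

Compute the nim-sum pairwise:
12 ^ 30 = 18
18 ^ 6 = 20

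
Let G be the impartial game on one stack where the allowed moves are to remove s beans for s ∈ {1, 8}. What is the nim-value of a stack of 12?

1

Compute g(0), g(1), … for moves {1, 8}:
k:     0  1  2  3  4  5  6  7  8  9 10 11 12
g(k):  0  1  0  1  0  1  0  1  2  0  1  0  1
So g(12) = 1.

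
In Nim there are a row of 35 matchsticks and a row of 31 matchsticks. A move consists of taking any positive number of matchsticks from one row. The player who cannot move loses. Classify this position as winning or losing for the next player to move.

Winning position

Nim-sum: 35 XOR 31 = 60.
The nim-sum is 60 ≠ 0, so this is an N-position: the player to move can win.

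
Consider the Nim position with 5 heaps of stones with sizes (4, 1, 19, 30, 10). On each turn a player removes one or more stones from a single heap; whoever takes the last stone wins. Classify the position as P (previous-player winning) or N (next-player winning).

N-position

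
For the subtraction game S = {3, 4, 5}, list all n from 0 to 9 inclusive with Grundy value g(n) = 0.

0, 1, 2, 8, 9

Compute g(0), g(1), … for moves {3, 4, 5}:
g(0) = mex{} = 0
g(1) = mex{} = 0
g(2) = mex{} = 0
g(3) = mex{0} = 1
g(4) = mex{0} = 1
g(5) = mex{0} = 1
g(6) = mex{0,1} = 2
g(7) = mex{0,1} = 2
g(8) = mex{1} = 0
g(9) = mex{1,2} = 0
The P-positions (g = 0) in 0..9 are 0, 1, 2, 8, 9.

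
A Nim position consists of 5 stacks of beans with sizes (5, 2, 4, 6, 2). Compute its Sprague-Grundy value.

7

Bitwise XOR of the heap sizes:
  101  (5)
  010  (2)
  100  (4)
  110  (6)
  010  (2)
  ---
  111  (7)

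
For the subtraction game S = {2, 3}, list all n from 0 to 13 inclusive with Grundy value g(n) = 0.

Build the Grundy sequence with g(k) = mex{g(k−s) : s ∈ {2, 3}, s ≤ k}:
g(0) = mex{} = 0
g(1) = mex{} = 0
g(2) = mex{0} = 1
g(3) = mex{0} = 1
g(4) = mex{0,1} = 2
g(5) = mex{1} = 0
g(6) = mex{1,2} = 0
g(7) = mex{0,2} = 1
g(8) = mex{0} = 1
g(9) = mex{0,1} = 2
g(10) = mex{1} = 0
g(11) = mex{1,2} = 0
g(12) = mex{0,2} = 1
g(13) = mex{0} = 1
The P-positions (g = 0) in 0..13 are 0, 1, 5, 6, 10, 11.

0, 1, 5, 6, 10, 11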